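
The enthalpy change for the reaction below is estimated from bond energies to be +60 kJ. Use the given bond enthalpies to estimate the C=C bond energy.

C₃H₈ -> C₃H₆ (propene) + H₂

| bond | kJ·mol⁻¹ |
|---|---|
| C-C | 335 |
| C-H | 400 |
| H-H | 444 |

Let D be the C=C bond energy.
Σ(broken) = 2×335 + 8×400 = 3870
Σ(formed) = 1×335 + 6×400 + 1×D + 1×444 = 3179 + D
ΔH = Σ(broken) − Σ(formed) = (3870) − (3179 + D) = +691 − D
Setting this equal to +60 kJ gives D = 631 kJ/mol.

D(C=C) ≈ 631 kJ/mol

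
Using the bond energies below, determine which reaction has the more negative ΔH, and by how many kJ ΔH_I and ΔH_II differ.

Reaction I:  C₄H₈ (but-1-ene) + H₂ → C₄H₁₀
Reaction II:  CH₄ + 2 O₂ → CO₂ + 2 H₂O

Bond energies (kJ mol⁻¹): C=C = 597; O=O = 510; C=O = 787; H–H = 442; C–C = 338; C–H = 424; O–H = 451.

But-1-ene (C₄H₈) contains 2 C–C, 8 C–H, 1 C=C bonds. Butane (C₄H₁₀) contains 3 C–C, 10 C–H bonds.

Reaction I:
  Bonds broken (reactants):
    C–C: 2 × 338 = 676
    C–H: 8 × 424 = 3392
    C=C: 1 × 597 = 597
    H–H: 1 × 442 = 442
    Σ(broken) = 5107 kJ
  Bonds formed (products):
    C–C: 3 × 338 = 1014
    C–H: 10 × 424 = 4240
    Σ(formed) = 5254 kJ
  ΔH_I = 5107 − 5254 = −147 kJ
Reaction II:
  Bonds broken (reactants):
    C–H: 4 × 424 = 1696
    O=O: 2 × 510 = 1020
    Σ(broken) = 2716 kJ
  Bonds formed (products):
    C=O: 2 × 787 = 1574
    O–H: 4 × 451 = 1804
    Σ(formed) = 3378 kJ
  ΔH_II = 2716 − 3378 = −662 kJ
ΔH_I − ΔH_II = +515 kJ, so reaction II has the more negative ΔH; |ΔH_I − ΔH_II| = 515 kJ.

Reaction II, by 515 kJ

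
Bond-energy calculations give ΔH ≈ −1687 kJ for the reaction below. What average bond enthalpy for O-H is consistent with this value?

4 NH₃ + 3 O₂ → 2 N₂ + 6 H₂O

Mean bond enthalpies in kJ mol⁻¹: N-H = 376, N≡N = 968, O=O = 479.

Let D be the O-H bond energy.
Σ(broken) = 12×376 + 3×479 = 5949
Σ(formed) = 2×968 + 12×D = 1936 + 12D
ΔH = Σ(broken) − Σ(formed) = (5949) − (1936 + 12D) = +4013 − 12D
Setting this equal to −1687 kJ gives 12D = 5700, so D = 475 kJ/mol.

D(O-H) ≈ 475 kJ/mol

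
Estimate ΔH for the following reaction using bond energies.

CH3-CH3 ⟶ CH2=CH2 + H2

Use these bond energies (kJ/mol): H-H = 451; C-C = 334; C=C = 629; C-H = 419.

ΔH ≈ +92 kJ

Bonds broken (reactants):
  C-C: 1 × 334 = 334
  C-H: 6 × 419 = 2514
  Σ(broken) = 2848 kJ
Bonds formed (products):
  C-H: 4 × 419 = 1676
  C=C: 1 × 629 = 629
  H-H: 1 × 451 = 451
  Σ(formed) = 2756 kJ
ΔH = Σ(broken) − Σ(formed) = 2848 − 2756 = +92 kJ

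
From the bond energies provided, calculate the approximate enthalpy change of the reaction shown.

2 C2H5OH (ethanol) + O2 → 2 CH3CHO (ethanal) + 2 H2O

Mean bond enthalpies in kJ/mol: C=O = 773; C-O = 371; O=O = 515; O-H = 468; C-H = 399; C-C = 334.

Bonds broken (reactants):
  C-C: 2 × 334 = 668
  C-H: 10 × 399 = 3990
  C-O: 2 × 371 = 742
  O-H: 2 × 468 = 936
  O=O: 1 × 515 = 515
  Σ(broken) = 6851 kJ
Bonds formed (products):
  C-C: 2 × 334 = 668
  C-H: 8 × 399 = 3192
  C=O: 2 × 773 = 1546
  O-H: 4 × 468 = 1872
  Σ(formed) = 7278 kJ
ΔH = Σ(broken) − Σ(formed) = 6851 − 7278 = −427 kJ

ΔH ≈ −427 kJ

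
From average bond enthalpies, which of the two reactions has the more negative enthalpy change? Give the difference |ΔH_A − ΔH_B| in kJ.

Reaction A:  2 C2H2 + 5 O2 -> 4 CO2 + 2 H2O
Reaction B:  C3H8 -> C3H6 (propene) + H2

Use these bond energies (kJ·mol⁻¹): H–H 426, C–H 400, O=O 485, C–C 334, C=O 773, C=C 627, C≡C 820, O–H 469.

Reaction A, by 2476 kJ

Reaction A:
  Bonds broken (reactants):
    C≡C: 2 × 820 = 1640
    C–H: 4 × 400 = 1600
    O=O: 5 × 485 = 2425
    Σ(broken) = 5665 kJ
  Bonds formed (products):
    C=O: 8 × 773 = 6184
    O–H: 4 × 469 = 1876
    Σ(formed) = 8060 kJ
  ΔH_A = 5665 − 8060 = −2395 kJ
Reaction B:
  Bonds broken (reactants):
    C–C: 2 × 334 = 668
    C–H: 8 × 400 = 3200
    Σ(broken) = 3868 kJ
  Bonds formed (products):
    C–C: 1 × 334 = 334
    C–H: 6 × 400 = 2400
    C=C: 1 × 627 = 627
    H–H: 1 × 426 = 426
    Σ(formed) = 3787 kJ
  ΔH_B = 3868 − 3787 = +81 kJ
ΔH_A − ΔH_B = −2476 kJ, so reaction A has the more negative ΔH; |ΔH_A − ΔH_B| = 2476 kJ.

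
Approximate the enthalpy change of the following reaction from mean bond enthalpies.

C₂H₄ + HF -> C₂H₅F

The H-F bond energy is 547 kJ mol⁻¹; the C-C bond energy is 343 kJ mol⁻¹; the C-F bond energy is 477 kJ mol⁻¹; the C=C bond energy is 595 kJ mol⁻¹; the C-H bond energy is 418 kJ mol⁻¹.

Bonds broken (reactants):
  C-H: 4 × 418 = 1672
  C=C: 1 × 595 = 595
  H-F: 1 × 547 = 547
  Σ(broken) = 2814 kJ
Bonds formed (products):
  C-C: 1 × 343 = 343
  C-F: 1 × 477 = 477
  C-H: 5 × 418 = 2090
  Σ(formed) = 2910 kJ
ΔH = Σ(broken) − Σ(formed) = 2814 − 2910 = −96 kJ

ΔH ≈ −96 kJ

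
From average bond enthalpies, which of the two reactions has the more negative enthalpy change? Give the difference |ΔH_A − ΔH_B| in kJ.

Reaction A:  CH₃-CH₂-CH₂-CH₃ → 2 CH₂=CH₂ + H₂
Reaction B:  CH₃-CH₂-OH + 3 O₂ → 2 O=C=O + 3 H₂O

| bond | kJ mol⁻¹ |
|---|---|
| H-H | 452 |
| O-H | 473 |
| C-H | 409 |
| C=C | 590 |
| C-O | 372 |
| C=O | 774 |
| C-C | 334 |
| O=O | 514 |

Reaction B, by 1356 kJ

Reaction A:
  Bonds broken (reactants):
    C-C: 3 × 334 = 1002
    C-H: 10 × 409 = 4090
    Σ(broken) = 5092 kJ
  Bonds formed (products):
    C-H: 8 × 409 = 3272
    C=C: 2 × 590 = 1180
    H-H: 1 × 452 = 452
    Σ(formed) = 4904 kJ
  ΔH_A = 5092 − 4904 = +188 kJ
Reaction B:
  Bonds broken (reactants):
    C-C: 1 × 334 = 334
    C-H: 5 × 409 = 2045
    C-O: 1 × 372 = 372
    O-H: 1 × 473 = 473
    O=O: 3 × 514 = 1542
    Σ(broken) = 4766 kJ
  Bonds formed (products):
    C=O: 4 × 774 = 3096
    O-H: 6 × 473 = 2838
    Σ(formed) = 5934 kJ
  ΔH_B = 4766 − 5934 = −1168 kJ
ΔH_A − ΔH_B = +1356 kJ, so reaction B has the more negative ΔH; |ΔH_A − ΔH_B| = 1356 kJ.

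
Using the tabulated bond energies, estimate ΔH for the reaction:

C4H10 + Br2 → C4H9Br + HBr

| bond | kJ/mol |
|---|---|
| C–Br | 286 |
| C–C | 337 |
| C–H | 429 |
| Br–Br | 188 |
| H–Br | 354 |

ΔH ≈ −23 kJ

Bonds broken (reactants):
  Br–Br: 1 × 188 = 188
  C–C: 3 × 337 = 1011
  C–H: 10 × 429 = 4290
  Σ(broken) = 5489 kJ
Bonds formed (products):
  C–Br: 1 × 286 = 286
  C–C: 3 × 337 = 1011
  C–H: 9 × 429 = 3861
  H–Br: 1 × 354 = 354
  Σ(formed) = 5512 kJ
ΔH = Σ(broken) − Σ(formed) = 5489 − 5512 = −23 kJ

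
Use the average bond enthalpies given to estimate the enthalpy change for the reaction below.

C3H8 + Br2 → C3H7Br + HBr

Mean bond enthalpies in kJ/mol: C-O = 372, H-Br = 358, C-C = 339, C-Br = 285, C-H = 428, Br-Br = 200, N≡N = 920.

Bonds broken (reactants):
  Br-Br: 1 × 200 = 200
  C-C: 2 × 339 = 678
  C-H: 8 × 428 = 3424
  Σ(broken) = 4302 kJ
Bonds formed (products):
  C-Br: 1 × 285 = 285
  C-C: 2 × 339 = 678
  C-H: 7 × 428 = 2996
  H-Br: 1 × 358 = 358
  Σ(formed) = 4317 kJ
ΔH = Σ(broken) − Σ(formed) = 4302 − 4317 = −15 kJ

ΔH ≈ −15 kJ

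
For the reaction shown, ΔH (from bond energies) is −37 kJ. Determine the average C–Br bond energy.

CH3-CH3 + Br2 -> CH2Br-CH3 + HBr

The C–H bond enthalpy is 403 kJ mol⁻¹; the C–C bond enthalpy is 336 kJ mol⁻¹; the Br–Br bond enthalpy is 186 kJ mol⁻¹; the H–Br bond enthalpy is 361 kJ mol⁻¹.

D(C–Br) ≈ 265 kJ/mol

Let D be the C–Br bond energy.
Σ(broken) = 1×186 + 1×336 + 6×403 = 2940
Σ(formed) = 1×D + 1×336 + 5×403 + 1×361 = 2712 + D
ΔH = Σ(broken) − Σ(formed) = (2940) − (2712 + D) = +228 − D
Setting this equal to −37 kJ gives D = 265 kJ/mol.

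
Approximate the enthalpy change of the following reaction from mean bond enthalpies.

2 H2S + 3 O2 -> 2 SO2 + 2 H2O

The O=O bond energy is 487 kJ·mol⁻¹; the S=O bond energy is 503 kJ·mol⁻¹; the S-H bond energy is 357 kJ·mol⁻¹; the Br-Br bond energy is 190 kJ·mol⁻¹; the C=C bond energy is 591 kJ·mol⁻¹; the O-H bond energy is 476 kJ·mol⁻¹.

Bonds broken (reactants):
  O=O: 3 × 487 = 1461
  S-H: 4 × 357 = 1428
  Σ(broken) = 2889 kJ
Bonds formed (products):
  O-H: 4 × 476 = 1904
  S=O: 4 × 503 = 2012
  Σ(formed) = 3916 kJ
ΔH = Σ(broken) − Σ(formed) = 2889 − 3916 = −1027 kJ

ΔH ≈ −1027 kJ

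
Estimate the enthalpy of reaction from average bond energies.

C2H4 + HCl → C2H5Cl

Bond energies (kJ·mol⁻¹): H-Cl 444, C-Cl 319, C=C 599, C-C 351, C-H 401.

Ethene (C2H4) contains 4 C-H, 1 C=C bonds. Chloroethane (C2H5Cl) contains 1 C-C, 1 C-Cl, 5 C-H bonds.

ΔH ≈ −28 kJ

Bonds broken (reactants):
  C-H: 4 × 401 = 1604
  C=C: 1 × 599 = 599
  H-Cl: 1 × 444 = 444
  Σ(broken) = 2647 kJ
Bonds formed (products):
  C-C: 1 × 351 = 351
  C-Cl: 1 × 319 = 319
  C-H: 5 × 401 = 2005
  Σ(formed) = 2675 kJ
ΔH = Σ(broken) − Σ(formed) = 2647 − 2675 = −28 kJ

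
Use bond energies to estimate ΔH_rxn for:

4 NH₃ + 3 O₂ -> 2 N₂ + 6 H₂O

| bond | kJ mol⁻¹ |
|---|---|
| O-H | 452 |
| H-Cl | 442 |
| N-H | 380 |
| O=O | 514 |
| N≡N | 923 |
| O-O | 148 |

Bonds broken (reactants):
  N-H: 12 × 380 = 4560
  O=O: 3 × 514 = 1542
  Σ(broken) = 6102 kJ
Bonds formed (products):
  N≡N: 2 × 923 = 1846
  O-H: 12 × 452 = 5424
  Σ(formed) = 7270 kJ
ΔH = Σ(broken) − Σ(formed) = 6102 − 7270 = −1168 kJ

ΔH ≈ −1168 kJ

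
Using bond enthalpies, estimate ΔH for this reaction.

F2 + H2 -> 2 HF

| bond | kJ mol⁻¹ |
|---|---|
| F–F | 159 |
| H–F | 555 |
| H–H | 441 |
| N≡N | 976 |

Bonds broken (reactants):
  F–F: 1 × 159 = 159
  H–H: 1 × 441 = 441
  Σ(broken) = 600 kJ
Bonds formed (products):
  H–F: 2 × 555 = 1110
  Σ(formed) = 1110 kJ
ΔH = Σ(broken) − Σ(formed) = 600 − 1110 = −510 kJ

ΔH ≈ −510 kJ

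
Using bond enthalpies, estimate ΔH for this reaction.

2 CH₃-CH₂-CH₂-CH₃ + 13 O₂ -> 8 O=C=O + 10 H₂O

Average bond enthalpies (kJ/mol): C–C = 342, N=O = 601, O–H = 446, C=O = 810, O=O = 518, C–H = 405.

Bonds broken (reactants):
  C–C: 6 × 342 = 2052
  C–H: 20 × 405 = 8100
  O=O: 13 × 518 = 6734
  Σ(broken) = 16886 kJ
Bonds formed (products):
  C=O: 16 × 810 = 12960
  O–H: 20 × 446 = 8920
  Σ(formed) = 21880 kJ
ΔH = Σ(broken) − Σ(formed) = 16886 − 21880 = −4994 kJ

ΔH ≈ −4994 kJ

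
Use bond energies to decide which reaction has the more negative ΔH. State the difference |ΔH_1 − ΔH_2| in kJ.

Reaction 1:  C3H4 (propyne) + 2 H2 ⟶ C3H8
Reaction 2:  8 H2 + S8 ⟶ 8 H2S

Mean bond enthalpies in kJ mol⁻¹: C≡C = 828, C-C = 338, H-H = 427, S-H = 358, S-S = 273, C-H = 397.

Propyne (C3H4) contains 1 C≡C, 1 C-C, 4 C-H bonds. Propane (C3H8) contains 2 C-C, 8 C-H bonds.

Reaction 1:
  Bonds broken (reactants):
    C≡C: 1 × 828 = 828
    C-C: 1 × 338 = 338
    C-H: 4 × 397 = 1588
    H-H: 2 × 427 = 854
    Σ(broken) = 3608 kJ
  Bonds formed (products):
    C-C: 2 × 338 = 676
    C-H: 8 × 397 = 3176
    Σ(formed) = 3852 kJ
  ΔH_1 = 3608 − 3852 = −244 kJ
Reaction 2:
  Bonds broken (reactants):
    H-H: 8 × 427 = 3416
    S-S: 8 × 273 = 2184
    Σ(broken) = 5600 kJ
  Bonds formed (products):
    S-H: 16 × 358 = 5728
    Σ(formed) = 5728 kJ
  ΔH_2 = 5600 − 5728 = −128 kJ
ΔH_1 − ΔH_2 = −116 kJ, so reaction 1 has the more negative ΔH; |ΔH_1 − ΔH_2| = 116 kJ.

Reaction 1, by 116 kJ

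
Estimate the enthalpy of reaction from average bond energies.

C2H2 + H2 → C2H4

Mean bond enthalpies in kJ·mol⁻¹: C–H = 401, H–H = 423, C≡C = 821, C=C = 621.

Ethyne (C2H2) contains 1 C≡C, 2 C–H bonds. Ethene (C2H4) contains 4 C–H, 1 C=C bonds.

ΔH ≈ −179 kJ

Bonds broken (reactants):
  C≡C: 1 × 821 = 821
  C–H: 2 × 401 = 802
  H–H: 1 × 423 = 423
  Σ(broken) = 2046 kJ
Bonds formed (products):
  C–H: 4 × 401 = 1604
  C=C: 1 × 621 = 621
  Σ(formed) = 2225 kJ
ΔH = Σ(broken) − Σ(formed) = 2046 − 2225 = −179 kJ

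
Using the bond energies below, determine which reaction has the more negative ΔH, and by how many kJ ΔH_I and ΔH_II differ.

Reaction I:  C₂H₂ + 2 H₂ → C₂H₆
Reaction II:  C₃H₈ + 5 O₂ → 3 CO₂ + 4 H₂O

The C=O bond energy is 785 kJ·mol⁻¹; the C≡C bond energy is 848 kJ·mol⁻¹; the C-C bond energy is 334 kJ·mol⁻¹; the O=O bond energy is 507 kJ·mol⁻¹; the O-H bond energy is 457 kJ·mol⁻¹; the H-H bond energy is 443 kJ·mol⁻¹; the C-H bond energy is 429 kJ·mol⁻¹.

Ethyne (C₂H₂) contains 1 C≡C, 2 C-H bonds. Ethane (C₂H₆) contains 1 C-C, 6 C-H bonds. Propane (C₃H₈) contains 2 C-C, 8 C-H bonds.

Reaction I:
  Bonds broken (reactants):
    C≡C: 1 × 848 = 848
    C-H: 2 × 429 = 858
    H-H: 2 × 443 = 886
    Σ(broken) = 2592 kJ
  Bonds formed (products):
    C-C: 1 × 334 = 334
    C-H: 6 × 429 = 2574
    Σ(formed) = 2908 kJ
  ΔH_I = 2592 − 2908 = −316 kJ
Reaction II:
  Bonds broken (reactants):
    C-C: 2 × 334 = 668
    C-H: 8 × 429 = 3432
    O=O: 5 × 507 = 2535
    Σ(broken) = 6635 kJ
  Bonds formed (products):
    C=O: 6 × 785 = 4710
    O-H: 8 × 457 = 3656
    Σ(formed) = 8366 kJ
  ΔH_II = 6635 − 8366 = −1731 kJ
ΔH_I − ΔH_II = +1415 kJ, so reaction II has the more negative ΔH; |ΔH_I − ΔH_II| = 1415 kJ.

Reaction II, by 1415 kJ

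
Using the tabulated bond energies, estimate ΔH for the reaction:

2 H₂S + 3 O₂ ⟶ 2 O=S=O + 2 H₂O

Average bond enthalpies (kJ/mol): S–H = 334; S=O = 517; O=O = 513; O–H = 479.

ΔH ≈ −1109 kJ

Bonds broken (reactants):
  O=O: 3 × 513 = 1539
  S–H: 4 × 334 = 1336
  Σ(broken) = 2875 kJ
Bonds formed (products):
  O–H: 4 × 479 = 1916
  S=O: 4 × 517 = 2068
  Σ(formed) = 3984 kJ
ΔH = Σ(broken) − Σ(formed) = 2875 − 3984 = −1109 kJ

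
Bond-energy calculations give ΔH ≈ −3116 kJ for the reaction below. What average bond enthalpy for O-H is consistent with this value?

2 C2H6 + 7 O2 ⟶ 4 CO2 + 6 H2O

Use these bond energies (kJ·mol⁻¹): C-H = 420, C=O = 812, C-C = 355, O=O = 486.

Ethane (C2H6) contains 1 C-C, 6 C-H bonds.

D(O-H) ≈ 481 kJ/mol

Let D be the O-H bond energy.
Σ(broken) = 2×355 + 12×420 + 7×486 = 9152
Σ(formed) = 8×812 + 12×D = 6496 + 12D
ΔH = Σ(broken) − Σ(formed) = (9152) − (6496 + 12D) = +2656 − 12D
Setting this equal to −3116 kJ gives 12D = 5772, so D = 481 kJ/mol.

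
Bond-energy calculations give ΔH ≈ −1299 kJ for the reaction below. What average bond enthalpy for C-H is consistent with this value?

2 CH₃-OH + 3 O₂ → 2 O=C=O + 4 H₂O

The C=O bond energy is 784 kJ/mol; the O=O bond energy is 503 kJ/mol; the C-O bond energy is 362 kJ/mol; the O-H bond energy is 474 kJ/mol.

D(C-H) ≈ 408 kJ/mol

Let D be the C-H bond energy.
Σ(broken) = 6×D + 2×362 + 2×474 + 3×503 = 3181 + 6D
Σ(formed) = 4×784 + 8×474 = 6928
ΔH = Σ(broken) − Σ(formed) = (3181 + 6D) − (6928) = −3747 + 6D
Setting this equal to −1299 kJ gives 6D = 2448, so D = 408 kJ/mol.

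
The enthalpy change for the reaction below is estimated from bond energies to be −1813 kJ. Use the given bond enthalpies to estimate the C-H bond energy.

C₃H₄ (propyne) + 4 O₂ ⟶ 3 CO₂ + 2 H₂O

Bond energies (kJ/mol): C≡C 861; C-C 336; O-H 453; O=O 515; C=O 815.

Let D be the C-H bond energy.
Σ(broken) = 1×861 + 1×336 + 4×D + 4×515 = 3257 + 4D
Σ(formed) = 6×815 + 4×453 = 6702
ΔH = Σ(broken) − Σ(formed) = (3257 + 4D) − (6702) = −3445 + 4D
Setting this equal to −1813 kJ gives 4D = 1632, so D = 408 kJ/mol.

D(C-H) ≈ 408 kJ/mol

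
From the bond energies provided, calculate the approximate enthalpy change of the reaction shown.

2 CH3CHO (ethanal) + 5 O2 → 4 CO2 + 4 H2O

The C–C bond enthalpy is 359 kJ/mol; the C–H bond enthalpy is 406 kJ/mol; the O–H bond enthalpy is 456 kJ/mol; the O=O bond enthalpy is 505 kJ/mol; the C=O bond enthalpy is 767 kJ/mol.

Bonds broken (reactants):
  C–C: 2 × 359 = 718
  C–H: 8 × 406 = 3248
  C=O: 2 × 767 = 1534
  O=O: 5 × 505 = 2525
  Σ(broken) = 8025 kJ
Bonds formed (products):
  C=O: 8 × 767 = 6136
  O–H: 8 × 456 = 3648
  Σ(formed) = 9784 kJ
ΔH = Σ(broken) − Σ(formed) = 8025 − 9784 = −1759 kJ

ΔH ≈ −1759 kJ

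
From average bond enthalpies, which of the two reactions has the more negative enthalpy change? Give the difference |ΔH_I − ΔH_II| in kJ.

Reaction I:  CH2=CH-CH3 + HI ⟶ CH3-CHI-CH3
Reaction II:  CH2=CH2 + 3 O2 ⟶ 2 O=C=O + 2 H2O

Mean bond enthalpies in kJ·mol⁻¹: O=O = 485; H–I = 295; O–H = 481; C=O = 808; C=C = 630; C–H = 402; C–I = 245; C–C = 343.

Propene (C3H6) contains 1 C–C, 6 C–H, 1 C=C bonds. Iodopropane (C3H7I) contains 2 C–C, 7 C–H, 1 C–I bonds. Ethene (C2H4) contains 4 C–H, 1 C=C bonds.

Reaction II, by 1398 kJ

Reaction I:
  Bonds broken (reactants):
    C–C: 1 × 343 = 343
    C–H: 6 × 402 = 2412
    C=C: 1 × 630 = 630
    H–I: 1 × 295 = 295
    Σ(broken) = 3680 kJ
  Bonds formed (products):
    C–C: 2 × 343 = 686
    C–H: 7 × 402 = 2814
    C–I: 1 × 245 = 245
    Σ(formed) = 3745 kJ
  ΔH_I = 3680 − 3745 = −65 kJ
Reaction II:
  Bonds broken (reactants):
    C–H: 4 × 402 = 1608
    C=C: 1 × 630 = 630
    O=O: 3 × 485 = 1455
    Σ(broken) = 3693 kJ
  Bonds formed (products):
    C=O: 4 × 808 = 3232
    O–H: 4 × 481 = 1924
    Σ(formed) = 5156 kJ
  ΔH_II = 3693 − 5156 = −1463 kJ
ΔH_I − ΔH_II = +1398 kJ, so reaction II has the more negative ΔH; |ΔH_I − ΔH_II| = 1398 kJ.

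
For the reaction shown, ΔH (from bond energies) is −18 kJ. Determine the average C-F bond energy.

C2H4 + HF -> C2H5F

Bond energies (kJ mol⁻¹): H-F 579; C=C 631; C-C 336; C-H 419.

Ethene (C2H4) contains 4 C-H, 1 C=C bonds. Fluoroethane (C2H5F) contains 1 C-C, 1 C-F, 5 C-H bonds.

D(C-F) ≈ 473 kJ/mol

Let D be the C-F bond energy.
Σ(broken) = 4×419 + 1×631 + 1×579 = 2886
Σ(formed) = 1×336 + 1×D + 5×419 = 2431 + D
ΔH = Σ(broken) − Σ(formed) = (2886) − (2431 + D) = +455 − D
Setting this equal to −18 kJ gives D = 473 kJ/mol.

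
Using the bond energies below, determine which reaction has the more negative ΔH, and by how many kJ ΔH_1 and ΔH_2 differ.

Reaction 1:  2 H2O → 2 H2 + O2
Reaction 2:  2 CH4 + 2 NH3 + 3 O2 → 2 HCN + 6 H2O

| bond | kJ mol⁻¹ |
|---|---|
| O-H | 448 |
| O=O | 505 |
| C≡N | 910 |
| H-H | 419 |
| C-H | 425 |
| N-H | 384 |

Reaction 2, by 1276 kJ

Reaction 1:
  Bonds broken (reactants):
    O-H: 4 × 448 = 1792
    Σ(broken) = 1792 kJ
  Bonds formed (products):
    H-H: 2 × 419 = 838
    O=O: 1 × 505 = 505
    Σ(formed) = 1343 kJ
  ΔH_1 = 1792 − 1343 = +449 kJ
Reaction 2:
  Bonds broken (reactants):
    C-H: 8 × 425 = 3400
    N-H: 6 × 384 = 2304
    O=O: 3 × 505 = 1515
    Σ(broken) = 7219 kJ
  Bonds formed (products):
    C≡N: 2 × 910 = 1820
    C-H: 2 × 425 = 850
    O-H: 12 × 448 = 5376
    Σ(formed) = 8046 kJ
  ΔH_2 = 7219 − 8046 = −827 kJ
ΔH_1 − ΔH_2 = +1276 kJ, so reaction 2 has the more negative ΔH; |ΔH_1 − ΔH_2| = 1276 kJ.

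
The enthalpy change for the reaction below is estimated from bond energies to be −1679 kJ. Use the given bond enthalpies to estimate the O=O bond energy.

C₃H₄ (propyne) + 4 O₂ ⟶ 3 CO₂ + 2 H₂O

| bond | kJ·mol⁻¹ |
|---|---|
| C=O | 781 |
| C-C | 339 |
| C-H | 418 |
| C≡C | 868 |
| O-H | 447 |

Let D be the O=O bond energy.
Σ(broken) = 1×868 + 1×339 + 4×418 + 4×D = 2879 + 4D
Σ(formed) = 6×781 + 4×447 = 6474
ΔH = Σ(broken) − Σ(formed) = (2879 + 4D) − (6474) = −3595 + 4D
Setting this equal to −1679 kJ gives 4D = 1916, so D = 479 kJ/mol.

D(O=O) ≈ 479 kJ/mol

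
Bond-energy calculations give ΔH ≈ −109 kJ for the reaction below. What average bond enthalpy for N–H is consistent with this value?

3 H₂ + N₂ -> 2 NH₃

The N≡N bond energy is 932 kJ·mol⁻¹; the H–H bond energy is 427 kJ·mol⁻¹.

D(N–H) ≈ 387 kJ/mol

Let D be the N–H bond energy.
Σ(broken) = 3×427 + 1×932 = 2213
Σ(formed) = 6×D = 6D
ΔH = Σ(broken) − Σ(formed) = (2213) − (6D) = +2213 − 6D
Setting this equal to −109 kJ gives 6D = 2322, so D = 387 kJ/mol.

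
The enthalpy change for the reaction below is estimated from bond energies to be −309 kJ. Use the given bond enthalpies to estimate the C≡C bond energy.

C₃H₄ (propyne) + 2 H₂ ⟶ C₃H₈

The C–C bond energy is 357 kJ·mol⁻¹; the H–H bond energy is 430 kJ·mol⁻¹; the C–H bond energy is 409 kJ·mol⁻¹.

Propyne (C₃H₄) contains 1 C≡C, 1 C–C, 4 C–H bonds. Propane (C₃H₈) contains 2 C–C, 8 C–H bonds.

D(C≡C) ≈ 824 kJ/mol

Let D be the C≡C bond energy.
Σ(broken) = 1×D + 1×357 + 4×409 + 2×430 = 2853 + D
Σ(formed) = 2×357 + 8×409 = 3986
ΔH = Σ(broken) − Σ(formed) = (2853 + D) − (3986) = −1133 + D
Setting this equal to −309 kJ gives D = 824 kJ/mol.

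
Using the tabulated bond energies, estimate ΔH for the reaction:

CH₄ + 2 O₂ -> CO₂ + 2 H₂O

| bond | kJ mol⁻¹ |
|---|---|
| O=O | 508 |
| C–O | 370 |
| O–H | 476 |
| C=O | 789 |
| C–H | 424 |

ΔH ≈ −770 kJ

Bonds broken (reactants):
  C–H: 4 × 424 = 1696
  O=O: 2 × 508 = 1016
  Σ(broken) = 2712 kJ
Bonds formed (products):
  C=O: 2 × 789 = 1578
  O–H: 4 × 476 = 1904
  Σ(formed) = 3482 kJ
ΔH = Σ(broken) − Σ(formed) = 2712 − 3482 = −770 kJ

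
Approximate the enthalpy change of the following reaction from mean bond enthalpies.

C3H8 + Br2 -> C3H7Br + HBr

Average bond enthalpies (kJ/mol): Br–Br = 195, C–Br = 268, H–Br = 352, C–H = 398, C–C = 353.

ΔH ≈ −27 kJ

Bonds broken (reactants):
  Br–Br: 1 × 195 = 195
  C–C: 2 × 353 = 706
  C–H: 8 × 398 = 3184
  Σ(broken) = 4085 kJ
Bonds formed (products):
  C–Br: 1 × 268 = 268
  C–C: 2 × 353 = 706
  C–H: 7 × 398 = 2786
  H–Br: 1 × 352 = 352
  Σ(formed) = 4112 kJ
ΔH = Σ(broken) − Σ(formed) = 4085 − 4112 = −27 kJ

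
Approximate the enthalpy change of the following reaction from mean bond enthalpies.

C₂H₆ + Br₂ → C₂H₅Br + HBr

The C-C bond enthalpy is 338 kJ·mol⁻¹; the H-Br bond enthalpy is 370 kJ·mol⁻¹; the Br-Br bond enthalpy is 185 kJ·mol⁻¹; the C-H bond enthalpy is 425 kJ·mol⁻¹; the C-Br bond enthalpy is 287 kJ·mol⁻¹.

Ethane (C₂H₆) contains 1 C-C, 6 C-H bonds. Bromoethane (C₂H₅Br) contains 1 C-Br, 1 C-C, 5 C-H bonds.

ΔH ≈ −47 kJ

Bonds broken (reactants):
  Br-Br: 1 × 185 = 185
  C-C: 1 × 338 = 338
  C-H: 6 × 425 = 2550
  Σ(broken) = 3073 kJ
Bonds formed (products):
  C-Br: 1 × 287 = 287
  C-C: 1 × 338 = 338
  C-H: 5 × 425 = 2125
  H-Br: 1 × 370 = 370
  Σ(formed) = 3120 kJ
ΔH = Σ(broken) − Σ(formed) = 3073 − 3120 = −47 kJ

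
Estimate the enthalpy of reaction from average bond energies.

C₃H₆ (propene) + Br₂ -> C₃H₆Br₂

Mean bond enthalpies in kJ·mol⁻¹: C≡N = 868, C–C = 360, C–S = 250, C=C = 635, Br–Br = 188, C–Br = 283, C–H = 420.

ΔH ≈ −103 kJ

Bonds broken (reactants):
  Br–Br: 1 × 188 = 188
  C–C: 1 × 360 = 360
  C–H: 6 × 420 = 2520
  C=C: 1 × 635 = 635
  Σ(broken) = 3703 kJ
Bonds formed (products):
  C–Br: 2 × 283 = 566
  C–C: 2 × 360 = 720
  C–H: 6 × 420 = 2520
  Σ(formed) = 3806 kJ
ΔH = Σ(broken) − Σ(formed) = 3703 − 3806 = −103 kJ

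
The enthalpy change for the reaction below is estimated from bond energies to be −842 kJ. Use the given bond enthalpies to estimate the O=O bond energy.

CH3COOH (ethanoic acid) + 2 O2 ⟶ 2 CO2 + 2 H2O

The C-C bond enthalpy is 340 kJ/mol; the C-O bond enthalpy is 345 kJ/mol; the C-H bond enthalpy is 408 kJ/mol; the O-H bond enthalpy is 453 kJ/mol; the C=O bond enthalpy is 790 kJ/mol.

Let D be the O=O bond energy.
Σ(broken) = 1×340 + 3×408 + 1×345 + 1×790 + 1×453 + 2×D = 3152 + 2D
Σ(formed) = 4×790 + 4×453 = 4972
ΔH = Σ(broken) − Σ(formed) = (3152 + 2D) − (4972) = −1820 + 2D
Setting this equal to −842 kJ gives 2D = 978, so D = 489 kJ/mol.

D(O=O) ≈ 489 kJ/mol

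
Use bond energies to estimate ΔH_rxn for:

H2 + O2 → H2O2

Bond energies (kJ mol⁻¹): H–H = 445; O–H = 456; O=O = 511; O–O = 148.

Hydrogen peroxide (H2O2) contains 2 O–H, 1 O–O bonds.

Bonds broken (reactants):
  H–H: 1 × 445 = 445
  O=O: 1 × 511 = 511
  Σ(broken) = 956 kJ
Bonds formed (products):
  O–H: 2 × 456 = 912
  O–O: 1 × 148 = 148
  Σ(formed) = 1060 kJ
ΔH = Σ(broken) − Σ(formed) = 956 − 1060 = −104 kJ

ΔH ≈ −104 kJ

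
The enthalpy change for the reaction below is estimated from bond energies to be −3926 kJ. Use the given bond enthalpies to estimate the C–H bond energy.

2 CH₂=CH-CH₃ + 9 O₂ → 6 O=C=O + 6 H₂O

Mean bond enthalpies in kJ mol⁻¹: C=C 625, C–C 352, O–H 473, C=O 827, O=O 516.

D(C–H) ≈ 423 kJ/mol

Let D be the C–H bond energy.
Σ(broken) = 2×352 + 12×D + 2×625 + 9×516 = 6598 + 12D
Σ(formed) = 12×827 + 12×473 = 15600
ΔH = Σ(broken) − Σ(formed) = (6598 + 12D) − (15600) = −9002 + 12D
Setting this equal to −3926 kJ gives 12D = 5076, so D = 423 kJ/mol.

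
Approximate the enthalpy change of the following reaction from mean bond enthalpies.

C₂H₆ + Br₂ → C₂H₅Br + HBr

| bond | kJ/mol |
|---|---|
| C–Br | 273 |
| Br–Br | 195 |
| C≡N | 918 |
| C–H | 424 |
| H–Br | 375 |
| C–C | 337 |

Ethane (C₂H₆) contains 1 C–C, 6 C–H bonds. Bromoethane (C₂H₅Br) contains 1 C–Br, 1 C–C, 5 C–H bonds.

ΔH ≈ −29 kJ

Bonds broken (reactants):
  Br–Br: 1 × 195 = 195
  C–C: 1 × 337 = 337
  C–H: 6 × 424 = 2544
  Σ(broken) = 3076 kJ
Bonds formed (products):
  C–Br: 1 × 273 = 273
  C–C: 1 × 337 = 337
  C–H: 5 × 424 = 2120
  H–Br: 1 × 375 = 375
  Σ(formed) = 3105 kJ
ΔH = Σ(broken) − Σ(formed) = 3076 − 3105 = −29 kJ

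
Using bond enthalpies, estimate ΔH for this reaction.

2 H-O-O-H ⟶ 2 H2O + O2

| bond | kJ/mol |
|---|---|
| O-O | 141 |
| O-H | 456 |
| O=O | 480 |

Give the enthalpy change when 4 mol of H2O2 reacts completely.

Bonds broken (reactants):
  O-H: 4 × 456 = 1824
  O-O: 2 × 141 = 282
  Σ(broken) = 2106 kJ
Bonds formed (products):
  O-H: 4 × 456 = 1824
  O=O: 1 × 480 = 480
  Σ(formed) = 2304 kJ
ΔH = Σ(broken) − Σ(formed) = 2106 − 2304 = −198 kJ
For 2× the reaction as written: 2 × (−198) = −396 kJ

ΔH = −396 kJ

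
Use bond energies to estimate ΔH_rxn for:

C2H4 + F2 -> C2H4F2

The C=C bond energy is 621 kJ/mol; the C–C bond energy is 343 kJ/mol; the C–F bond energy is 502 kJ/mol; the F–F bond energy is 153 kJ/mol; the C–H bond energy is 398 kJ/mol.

ΔH ≈ −573 kJ

Bonds broken (reactants):
  C–H: 4 × 398 = 1592
  C=C: 1 × 621 = 621
  F–F: 1 × 153 = 153
  Σ(broken) = 2366 kJ
Bonds formed (products):
  C–C: 1 × 343 = 343
  C–F: 2 × 502 = 1004
  C–H: 4 × 398 = 1592
  Σ(formed) = 2939 kJ
ΔH = Σ(broken) − Σ(formed) = 2366 − 2939 = −573 kJ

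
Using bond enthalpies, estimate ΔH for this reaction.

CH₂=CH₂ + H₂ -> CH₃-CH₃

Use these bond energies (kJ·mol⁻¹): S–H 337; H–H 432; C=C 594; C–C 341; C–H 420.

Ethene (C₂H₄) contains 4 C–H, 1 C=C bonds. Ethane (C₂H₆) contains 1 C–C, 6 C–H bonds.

Bonds broken (reactants):
  C–H: 4 × 420 = 1680
  C=C: 1 × 594 = 594
  H–H: 1 × 432 = 432
  Σ(broken) = 2706 kJ
Bonds formed (products):
  C–C: 1 × 341 = 341
  C–H: 6 × 420 = 2520
  Σ(formed) = 2861 kJ
ΔH = Σ(broken) − Σ(formed) = 2706 − 2861 = −155 kJ

ΔH ≈ −155 kJ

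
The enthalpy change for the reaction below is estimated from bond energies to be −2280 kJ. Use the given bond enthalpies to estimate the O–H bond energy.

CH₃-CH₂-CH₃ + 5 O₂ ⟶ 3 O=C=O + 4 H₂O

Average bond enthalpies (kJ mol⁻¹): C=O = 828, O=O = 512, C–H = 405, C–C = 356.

Let D be the O–H bond energy.
Σ(broken) = 2×356 + 8×405 + 5×512 = 6512
Σ(formed) = 6×828 + 8×D = 4968 + 8D
ΔH = Σ(broken) − Σ(formed) = (6512) − (4968 + 8D) = +1544 − 8D
Setting this equal to −2280 kJ gives 8D = 3824, so D = 478 kJ/mol.

D(O–H) ≈ 478 kJ/mol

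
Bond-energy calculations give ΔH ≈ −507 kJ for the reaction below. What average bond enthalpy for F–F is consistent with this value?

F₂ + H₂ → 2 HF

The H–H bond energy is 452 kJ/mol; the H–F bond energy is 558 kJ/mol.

Let D be the F–F bond energy.
Σ(broken) = 1×D + 1×452 = 452 + D
Σ(formed) = 2×558 = 1116
ΔH = Σ(broken) − Σ(formed) = (452 + D) − (1116) = −664 + D
Setting this equal to −507 kJ gives D = 157 kJ/mol.

D(F–F) ≈ 157 kJ/mol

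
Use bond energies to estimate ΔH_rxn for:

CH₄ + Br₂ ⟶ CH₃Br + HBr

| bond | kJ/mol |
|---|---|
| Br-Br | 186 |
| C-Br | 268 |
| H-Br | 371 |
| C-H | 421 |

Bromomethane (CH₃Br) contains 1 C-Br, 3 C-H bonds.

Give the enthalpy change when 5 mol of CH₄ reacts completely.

Bonds broken (reactants):
  Br-Br: 1 × 186 = 186
  C-H: 4 × 421 = 1684
  Σ(broken) = 1870 kJ
Bonds formed (products):
  C-Br: 1 × 268 = 268
  C-H: 3 × 421 = 1263
  H-Br: 1 × 371 = 371
  Σ(formed) = 1902 kJ
ΔH = Σ(broken) − Σ(formed) = 1870 − 1902 = −32 kJ
For 5× the reaction as written: 5 × (−32) = −160 kJ

ΔH = −160 kJ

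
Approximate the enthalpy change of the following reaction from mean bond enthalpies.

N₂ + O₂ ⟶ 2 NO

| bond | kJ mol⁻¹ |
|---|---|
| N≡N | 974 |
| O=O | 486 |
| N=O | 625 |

ΔH ≈ +210 kJ

Bonds broken (reactants):
  N≡N: 1 × 974 = 974
  O=O: 1 × 486 = 486
  Σ(broken) = 1460 kJ
Bonds formed (products):
  N=O: 2 × 625 = 1250
  Σ(formed) = 1250 kJ
ΔH = Σ(broken) − Σ(formed) = 1460 − 1250 = +210 kJ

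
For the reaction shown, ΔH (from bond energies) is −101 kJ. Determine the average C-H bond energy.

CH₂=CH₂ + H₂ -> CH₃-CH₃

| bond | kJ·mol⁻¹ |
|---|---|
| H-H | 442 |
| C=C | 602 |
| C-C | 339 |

Let D be the C-H bond energy.
Σ(broken) = 4×D + 1×602 + 1×442 = 1044 + 4D
Σ(formed) = 1×339 + 6×D = 339 + 6D
ΔH = Σ(broken) − Σ(formed) = (1044 + 4D) − (339 + 6D) = +705 − 2D
Setting this equal to −101 kJ gives 2D = 806, so D = 403 kJ/mol.

D(C-H) ≈ 403 kJ/mol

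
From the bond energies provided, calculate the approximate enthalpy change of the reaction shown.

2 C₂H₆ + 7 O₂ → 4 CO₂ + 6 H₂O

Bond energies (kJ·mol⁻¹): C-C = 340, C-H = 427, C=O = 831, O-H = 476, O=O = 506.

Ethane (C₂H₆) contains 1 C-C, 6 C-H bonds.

ΔH ≈ −3014 kJ

Bonds broken (reactants):
  C-C: 2 × 340 = 680
  C-H: 12 × 427 = 5124
  O=O: 7 × 506 = 3542
  Σ(broken) = 9346 kJ
Bonds formed (products):
  C=O: 8 × 831 = 6648
  O-H: 12 × 476 = 5712
  Σ(formed) = 12360 kJ
ΔH = Σ(broken) − Σ(formed) = 9346 − 12360 = −3014 kJ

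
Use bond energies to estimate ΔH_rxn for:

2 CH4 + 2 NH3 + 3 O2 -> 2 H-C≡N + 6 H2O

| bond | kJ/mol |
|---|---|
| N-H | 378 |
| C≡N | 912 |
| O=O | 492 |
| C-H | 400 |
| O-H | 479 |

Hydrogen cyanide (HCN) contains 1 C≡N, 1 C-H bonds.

Bonds broken (reactants):
  C-H: 8 × 400 = 3200
  N-H: 6 × 378 = 2268
  O=O: 3 × 492 = 1476
  Σ(broken) = 6944 kJ
Bonds formed (products):
  C≡N: 2 × 912 = 1824
  C-H: 2 × 400 = 800
  O-H: 12 × 479 = 5748
  Σ(formed) = 8372 kJ
ΔH = Σ(broken) − Σ(formed) = 6944 − 8372 = −1428 kJ

ΔH ≈ −1428 kJ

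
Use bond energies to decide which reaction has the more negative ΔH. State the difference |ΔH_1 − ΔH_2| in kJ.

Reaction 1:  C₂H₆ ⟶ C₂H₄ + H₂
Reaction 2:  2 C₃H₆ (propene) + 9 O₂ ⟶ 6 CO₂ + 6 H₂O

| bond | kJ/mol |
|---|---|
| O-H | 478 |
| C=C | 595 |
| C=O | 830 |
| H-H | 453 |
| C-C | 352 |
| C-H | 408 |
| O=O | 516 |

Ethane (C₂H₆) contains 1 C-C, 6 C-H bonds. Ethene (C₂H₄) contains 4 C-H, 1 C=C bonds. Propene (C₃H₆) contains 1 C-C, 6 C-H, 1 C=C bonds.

Reaction 2, by 4382 kJ

Reaction 1:
  Bonds broken (reactants):
    C-C: 1 × 352 = 352
    C-H: 6 × 408 = 2448
    Σ(broken) = 2800 kJ
  Bonds formed (products):
    C-H: 4 × 408 = 1632
    C=C: 1 × 595 = 595
    H-H: 1 × 453 = 453
    Σ(formed) = 2680 kJ
  ΔH_1 = 2800 − 2680 = +120 kJ
Reaction 2:
  Bonds broken (reactants):
    C-C: 2 × 352 = 704
    C-H: 12 × 408 = 4896
    C=C: 2 × 595 = 1190
    O=O: 9 × 516 = 4644
    Σ(broken) = 11434 kJ
  Bonds formed (products):
    C=O: 12 × 830 = 9960
    O-H: 12 × 478 = 5736
    Σ(formed) = 15696 kJ
  ΔH_2 = 11434 − 15696 = −4262 kJ
ΔH_1 − ΔH_2 = +4382 kJ, so reaction 2 has the more negative ΔH; |ΔH_1 − ΔH_2| = 4382 kJ.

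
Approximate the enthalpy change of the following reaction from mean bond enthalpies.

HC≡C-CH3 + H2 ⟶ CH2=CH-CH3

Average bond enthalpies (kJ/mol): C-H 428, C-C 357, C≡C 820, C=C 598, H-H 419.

Bonds broken (reactants):
  C≡C: 1 × 820 = 820
  C-C: 1 × 357 = 357
  C-H: 4 × 428 = 1712
  H-H: 1 × 419 = 419
  Σ(broken) = 3308 kJ
Bonds formed (products):
  C-C: 1 × 357 = 357
  C-H: 6 × 428 = 2568
  C=C: 1 × 598 = 598
  Σ(formed) = 3523 kJ
ΔH = Σ(broken) − Σ(formed) = 3308 − 3523 = −215 kJ

ΔH ≈ −215 kJ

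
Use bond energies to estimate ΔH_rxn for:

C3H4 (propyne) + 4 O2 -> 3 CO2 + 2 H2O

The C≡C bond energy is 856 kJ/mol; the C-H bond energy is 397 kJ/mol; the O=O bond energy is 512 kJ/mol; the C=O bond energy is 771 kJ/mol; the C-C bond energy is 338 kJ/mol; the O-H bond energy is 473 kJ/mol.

Bonds broken (reactants):
  C≡C: 1 × 856 = 856
  C-C: 1 × 338 = 338
  C-H: 4 × 397 = 1588
  O=O: 4 × 512 = 2048
  Σ(broken) = 4830 kJ
Bonds formed (products):
  C=O: 6 × 771 = 4626
  O-H: 4 × 473 = 1892
  Σ(formed) = 6518 kJ
ΔH = Σ(broken) − Σ(formed) = 4830 − 6518 = −1688 kJ

ΔH ≈ −1688 kJ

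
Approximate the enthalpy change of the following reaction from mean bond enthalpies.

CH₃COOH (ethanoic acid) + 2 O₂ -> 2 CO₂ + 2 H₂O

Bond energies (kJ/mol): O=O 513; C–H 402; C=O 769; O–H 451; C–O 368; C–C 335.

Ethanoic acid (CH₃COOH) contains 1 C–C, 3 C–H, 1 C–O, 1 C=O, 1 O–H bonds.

Bonds broken (reactants):
  C–C: 1 × 335 = 335
  C–H: 3 × 402 = 1206
  C–O: 1 × 368 = 368
  C=O: 1 × 769 = 769
  O–H: 1 × 451 = 451
  O=O: 2 × 513 = 1026
  Σ(broken) = 4155 kJ
Bonds formed (products):
  C=O: 4 × 769 = 3076
  O–H: 4 × 451 = 1804
  Σ(formed) = 4880 kJ
ΔH = Σ(broken) − Σ(formed) = 4155 − 4880 = −725 kJ

ΔH ≈ −725 kJ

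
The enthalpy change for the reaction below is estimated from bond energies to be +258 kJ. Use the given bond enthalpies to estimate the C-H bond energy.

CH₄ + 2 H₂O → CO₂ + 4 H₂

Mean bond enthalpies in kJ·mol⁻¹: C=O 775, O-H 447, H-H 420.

Let D be the C-H bond energy.
Σ(broken) = 4×D + 4×447 = 1788 + 4D
Σ(formed) = 2×775 + 4×420 = 3230
ΔH = Σ(broken) − Σ(formed) = (1788 + 4D) − (3230) = −1442 + 4D
Setting this equal to +258 kJ gives 4D = 1700, so D = 425 kJ/mol.

D(C-H) ≈ 425 kJ/mol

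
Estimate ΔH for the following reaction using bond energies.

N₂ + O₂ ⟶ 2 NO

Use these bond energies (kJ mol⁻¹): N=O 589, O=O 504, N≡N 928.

Bonds broken (reactants):
  N≡N: 1 × 928 = 928
  O=O: 1 × 504 = 504
  Σ(broken) = 1432 kJ
Bonds formed (products):
  N=O: 2 × 589 = 1178
  Σ(formed) = 1178 kJ
ΔH = Σ(broken) − Σ(formed) = 1432 − 1178 = +254 kJ

ΔH ≈ +254 kJ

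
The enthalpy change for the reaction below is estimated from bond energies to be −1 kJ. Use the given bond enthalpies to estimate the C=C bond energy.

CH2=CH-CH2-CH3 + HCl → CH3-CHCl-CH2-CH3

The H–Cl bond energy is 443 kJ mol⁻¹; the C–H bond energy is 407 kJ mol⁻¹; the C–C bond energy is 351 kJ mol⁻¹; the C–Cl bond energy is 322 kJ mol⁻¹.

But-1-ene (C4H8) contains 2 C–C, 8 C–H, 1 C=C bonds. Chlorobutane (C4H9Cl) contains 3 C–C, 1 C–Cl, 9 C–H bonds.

D(C=C) ≈ 636 kJ/mol

Let D be the C=C bond energy.
Σ(broken) = 2×351 + 8×407 + 1×D + 1×443 = 4401 + D
Σ(formed) = 3×351 + 1×322 + 9×407 = 5038
ΔH = Σ(broken) − Σ(formed) = (4401 + D) − (5038) = −637 + D
Setting this equal to −1 kJ gives D = 636 kJ/mol.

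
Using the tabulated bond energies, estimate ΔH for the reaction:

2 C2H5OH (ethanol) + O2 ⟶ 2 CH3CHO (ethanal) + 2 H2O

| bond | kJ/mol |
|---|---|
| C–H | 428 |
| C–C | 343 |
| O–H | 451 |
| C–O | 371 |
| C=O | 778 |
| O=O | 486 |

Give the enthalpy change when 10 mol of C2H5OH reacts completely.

ΔH = −1870 kJ

Bonds broken (reactants):
  C–C: 2 × 343 = 686
  C–H: 10 × 428 = 4280
  C–O: 2 × 371 = 742
  O–H: 2 × 451 = 902
  O=O: 1 × 486 = 486
  Σ(broken) = 7096 kJ
Bonds formed (products):
  C–C: 2 × 343 = 686
  C–H: 8 × 428 = 3424
  C=O: 2 × 778 = 1556
  O–H: 4 × 451 = 1804
  Σ(formed) = 7470 kJ
ΔH = Σ(broken) − Σ(formed) = 7096 − 7470 = −374 kJ
For 5× the reaction as written: 5 × (−374) = −1870 kJ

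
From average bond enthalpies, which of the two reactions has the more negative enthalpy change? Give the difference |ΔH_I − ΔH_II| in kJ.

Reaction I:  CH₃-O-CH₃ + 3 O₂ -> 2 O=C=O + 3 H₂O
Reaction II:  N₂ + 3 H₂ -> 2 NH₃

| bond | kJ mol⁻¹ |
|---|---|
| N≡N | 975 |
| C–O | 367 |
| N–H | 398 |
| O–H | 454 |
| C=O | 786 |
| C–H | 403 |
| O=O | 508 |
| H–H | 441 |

Reaction I, by 1102 kJ

Reaction I:
  Bonds broken (reactants):
    C–H: 6 × 403 = 2418
    C–O: 2 × 367 = 734
    O=O: 3 × 508 = 1524
    Σ(broken) = 4676 kJ
  Bonds formed (products):
    C=O: 4 × 786 = 3144
    O–H: 6 × 454 = 2724
    Σ(formed) = 5868 kJ
  ΔH_I = 4676 − 5868 = −1192 kJ
Reaction II:
  Bonds broken (reactants):
    H–H: 3 × 441 = 1323
    N≡N: 1 × 975 = 975
    Σ(broken) = 2298 kJ
  Bonds formed (products):
    N–H: 6 × 398 = 2388
    Σ(formed) = 2388 kJ
  ΔH_II = 2298 − 2388 = −90 kJ
ΔH_I − ΔH_II = −1102 kJ, so reaction I has the more negative ΔH; |ΔH_I − ΔH_II| = 1102 kJ.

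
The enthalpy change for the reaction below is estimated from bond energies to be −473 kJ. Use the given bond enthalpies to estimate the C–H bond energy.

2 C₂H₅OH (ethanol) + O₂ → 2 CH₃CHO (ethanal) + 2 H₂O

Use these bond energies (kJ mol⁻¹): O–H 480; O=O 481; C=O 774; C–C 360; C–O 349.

D(C–H) ≈ 428 kJ/mol

Let D be the C–H bond energy.
Σ(broken) = 2×360 + 10×D + 2×349 + 2×480 + 1×481 = 2859 + 10D
Σ(formed) = 2×360 + 8×D + 2×774 + 4×480 = 4188 + 8D
ΔH = Σ(broken) − Σ(formed) = (2859 + 10D) − (4188 + 8D) = −1329 + 2D
Setting this equal to −473 kJ gives 2D = 856, so D = 428 kJ/mol.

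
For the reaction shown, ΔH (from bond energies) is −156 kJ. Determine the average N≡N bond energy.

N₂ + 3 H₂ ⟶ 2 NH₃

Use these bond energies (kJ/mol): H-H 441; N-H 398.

Let D be the N≡N bond energy.
Σ(broken) = 3×441 + 1×D = 1323 + D
Σ(formed) = 6×398 = 2388
ΔH = Σ(broken) − Σ(formed) = (1323 + D) − (2388) = −1065 + D
Setting this equal to −156 kJ gives D = 909 kJ/mol.

D(N≡N) ≈ 909 kJ/mol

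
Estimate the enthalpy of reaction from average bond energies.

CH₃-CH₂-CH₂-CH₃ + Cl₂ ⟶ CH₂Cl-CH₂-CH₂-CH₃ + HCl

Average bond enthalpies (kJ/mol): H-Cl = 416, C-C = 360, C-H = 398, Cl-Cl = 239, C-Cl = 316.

Bonds broken (reactants):
  C-C: 3 × 360 = 1080
  C-H: 10 × 398 = 3980
  Cl-Cl: 1 × 239 = 239
  Σ(broken) = 5299 kJ
Bonds formed (products):
  C-C: 3 × 360 = 1080
  C-Cl: 1 × 316 = 316
  C-H: 9 × 398 = 3582
  H-Cl: 1 × 416 = 416
  Σ(formed) = 5394 kJ
ΔH = Σ(broken) − Σ(formed) = 5299 − 5394 = −95 kJ

ΔH ≈ −95 kJ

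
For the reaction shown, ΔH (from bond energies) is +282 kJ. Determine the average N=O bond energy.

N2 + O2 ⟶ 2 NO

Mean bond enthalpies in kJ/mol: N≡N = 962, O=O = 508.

D(N=O) ≈ 594 kJ/mol

Let D be the N=O bond energy.
Σ(broken) = 1×962 + 1×508 = 1470
Σ(formed) = 2×D = 2D
ΔH = Σ(broken) − Σ(formed) = (1470) − (2D) = +1470 − 2D
Setting this equal to +282 kJ gives 2D = 1188, so D = 594 kJ/mol.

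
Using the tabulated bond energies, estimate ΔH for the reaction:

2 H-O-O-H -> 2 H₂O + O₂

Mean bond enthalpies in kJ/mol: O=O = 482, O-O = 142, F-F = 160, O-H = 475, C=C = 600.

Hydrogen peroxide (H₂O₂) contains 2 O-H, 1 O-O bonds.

Bonds broken (reactants):
  O-H: 4 × 475 = 1900
  O-O: 2 × 142 = 284
  Σ(broken) = 2184 kJ
Bonds formed (products):
  O-H: 4 × 475 = 1900
  O=O: 1 × 482 = 482
  Σ(formed) = 2382 kJ
ΔH = Σ(broken) − Σ(formed) = 2184 − 2382 = −198 kJ

ΔH ≈ −198 kJ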